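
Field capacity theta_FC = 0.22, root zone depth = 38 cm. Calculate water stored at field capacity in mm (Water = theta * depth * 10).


Step 1: Water (mm) = theta_FC * depth (cm) * 10
Step 2: Water = 0.22 * 38 * 10
Step 3: Water = 83.6 mm

83.6


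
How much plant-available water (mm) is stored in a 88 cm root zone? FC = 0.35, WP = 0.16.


Step 1: Available water = (FC - WP) * depth * 10
Step 2: AW = (0.35 - 0.16) * 88 * 10
Step 3: AW = 0.19 * 88 * 10
Step 4: AW = 167.2 mm

167.2


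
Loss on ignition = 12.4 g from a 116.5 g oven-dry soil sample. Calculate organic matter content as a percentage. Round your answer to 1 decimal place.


Step 1: OM% = 100 * LOI / sample mass
Step 2: OM = 100 * 12.4 / 116.5
Step 3: OM = 10.6%

10.6


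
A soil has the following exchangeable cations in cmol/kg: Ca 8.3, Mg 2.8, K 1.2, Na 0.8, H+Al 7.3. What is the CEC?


Step 1: CEC = Ca + Mg + K + Na + (H+Al)
Step 2: CEC = 8.3 + 2.8 + 1.2 + 0.8 + 7.3
Step 3: CEC = 20.4 cmol/kg

20.4


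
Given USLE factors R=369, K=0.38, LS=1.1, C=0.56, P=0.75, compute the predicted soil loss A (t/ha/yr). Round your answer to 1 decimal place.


Step 1: A = R * K * LS * C * P
Step 2: R * K = 369 * 0.38 = 140.22
Step 3: (R*K) * LS = 140.22 * 1.1 = 154.242
Step 4: * C * P = 154.242 * 0.56 * 0.75 = 64.8
Step 5: A = 64.8 t/(ha*yr)

64.8


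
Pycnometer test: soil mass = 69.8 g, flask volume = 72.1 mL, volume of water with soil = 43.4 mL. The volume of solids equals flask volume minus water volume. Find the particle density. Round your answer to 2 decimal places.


Step 1: Volume of solids = flask volume - water volume with soil
Step 2: V_solids = 72.1 - 43.4 = 28.7 mL
Step 3: Particle density = mass / V_solids = 69.8 / 28.7 = 2.43 g/cm^3

2.43


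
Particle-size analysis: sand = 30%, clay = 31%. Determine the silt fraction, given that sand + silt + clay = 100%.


Step 1: sand + silt + clay = 100%
Step 2: silt = 100 - sand - clay
Step 3: silt = 100 - 30 - 31
Step 4: silt = 39%

39


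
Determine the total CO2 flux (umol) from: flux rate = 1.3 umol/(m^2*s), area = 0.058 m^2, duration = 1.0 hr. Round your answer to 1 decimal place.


Step 1: Convert time to seconds: 1.0 hr * 3600 = 3600.0 s
Step 2: Total = flux * area * time_s
Step 3: Total = 1.3 * 0.058 * 3600.0
Step 4: Total = 271.4 umol

271.4


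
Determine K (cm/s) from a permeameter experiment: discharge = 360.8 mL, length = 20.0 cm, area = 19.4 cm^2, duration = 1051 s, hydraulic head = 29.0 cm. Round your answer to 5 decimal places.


Step 1: K = Q * L / (A * t * h)
Step 2: Numerator = 360.8 * 20.0 = 7216.0
Step 3: Denominator = 19.4 * 1051 * 29.0 = 591292.6
Step 4: K = 7216.0 / 591292.6 = 0.0122 cm/s

0.0122


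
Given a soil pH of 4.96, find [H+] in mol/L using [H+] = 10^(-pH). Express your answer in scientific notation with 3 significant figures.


Step 1: [H+] = 10^(-pH)
Step 2: [H+] = 10^(-4.96)
Step 3: [H+] = 1.10e-05 mol/L

1.10e-05


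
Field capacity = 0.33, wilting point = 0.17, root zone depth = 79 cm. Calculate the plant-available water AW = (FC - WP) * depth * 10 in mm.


Step 1: Available water = (FC - WP) * depth * 10
Step 2: AW = (0.33 - 0.17) * 79 * 10
Step 3: AW = 0.16 * 79 * 10
Step 4: AW = 126.4 mm

126.4


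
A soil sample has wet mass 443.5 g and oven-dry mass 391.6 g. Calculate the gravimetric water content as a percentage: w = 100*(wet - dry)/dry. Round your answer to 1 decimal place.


Step 1: Water mass = wet - dry = 443.5 - 391.6 = 51.9 g
Step 2: w = 100 * water mass / dry mass
Step 3: w = 100 * 51.9 / 391.6 = 13.3%

13.3


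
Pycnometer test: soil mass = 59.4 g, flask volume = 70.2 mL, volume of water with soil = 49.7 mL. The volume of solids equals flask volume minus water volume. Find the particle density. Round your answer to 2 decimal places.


Step 1: Volume of solids = flask volume - water volume with soil
Step 2: V_solids = 70.2 - 49.7 = 20.5 mL
Step 3: Particle density = mass / V_solids = 59.4 / 20.5 = 2.9 g/cm^3

2.9


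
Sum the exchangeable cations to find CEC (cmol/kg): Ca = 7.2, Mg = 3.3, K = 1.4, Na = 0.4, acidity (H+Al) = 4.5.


Step 1: CEC = Ca + Mg + K + Na + (H+Al)
Step 2: CEC = 7.2 + 3.3 + 1.4 + 0.4 + 4.5
Step 3: CEC = 16.8 cmol/kg

16.8


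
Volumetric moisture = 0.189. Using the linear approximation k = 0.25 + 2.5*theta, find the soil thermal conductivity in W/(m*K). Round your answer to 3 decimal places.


Step 1: k = 0.25 + 2.5 * theta
Step 2: k = 0.25 + 2.5 * 0.189
Step 3: k = 0.25 + 0.473
Step 4: k = 0.723 W/(m*K)

0.723


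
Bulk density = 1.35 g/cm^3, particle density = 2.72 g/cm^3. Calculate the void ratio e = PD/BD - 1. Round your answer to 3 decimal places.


Step 1: e = PD / BD - 1
Step 2: e = 2.72 / 1.35 - 1
Step 3: e = 2.01481 - 1
Step 4: e = 1.015

1.015


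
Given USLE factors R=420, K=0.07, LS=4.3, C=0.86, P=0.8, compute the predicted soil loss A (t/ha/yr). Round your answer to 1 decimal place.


Step 1: A = R * K * LS * C * P
Step 2: R * K = 420 * 0.07 = 29.4
Step 3: (R*K) * LS = 29.4 * 4.3 = 126.42
Step 4: * C * P = 126.42 * 0.86 * 0.8 = 87.0
Step 5: A = 87.0 t/(ha*yr)

87.0


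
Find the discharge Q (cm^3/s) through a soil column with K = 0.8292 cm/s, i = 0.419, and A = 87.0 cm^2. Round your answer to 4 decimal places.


Step 1: Apply Darcy's law: Q = K * i * A
Step 2: Q = 0.8292 * 0.419 * 87.0
Step 3: Q = 30.2268 cm^3/s

30.2268


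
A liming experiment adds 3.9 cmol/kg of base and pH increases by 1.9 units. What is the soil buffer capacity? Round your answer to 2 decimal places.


Step 1: BC = change in base / change in pH
Step 2: BC = 3.9 / 1.9
Step 3: BC = 2.05 cmol/(kg*pH unit)

2.05


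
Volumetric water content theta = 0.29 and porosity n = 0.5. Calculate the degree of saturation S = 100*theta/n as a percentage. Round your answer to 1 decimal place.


Step 1: S = 100 * theta_v / n
Step 2: S = 100 * 0.29 / 0.5
Step 3: S = 58.0%

58.0


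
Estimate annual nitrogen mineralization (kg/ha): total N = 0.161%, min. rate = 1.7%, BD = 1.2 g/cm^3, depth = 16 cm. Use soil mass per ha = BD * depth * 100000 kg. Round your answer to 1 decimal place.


Step 1: Soil mass per ha = BD * depth * 100000 = 1.2 * 16 * 100000 = 1920000 kg
Step 2: Total N pool = soil mass * N%/100 = 1920000 * 0.161/100 = 3091.2 kg/ha
Step 3: N mineralized = N pool * rate%/100 = 3091.2 * 1.7/100 = 52.6 kg/ha/yr

52.6


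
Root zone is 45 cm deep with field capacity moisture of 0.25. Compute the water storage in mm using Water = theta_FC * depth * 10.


Step 1: Water (mm) = theta_FC * depth (cm) * 10
Step 2: Water = 0.25 * 45 * 10
Step 3: Water = 112.5 mm

112.5


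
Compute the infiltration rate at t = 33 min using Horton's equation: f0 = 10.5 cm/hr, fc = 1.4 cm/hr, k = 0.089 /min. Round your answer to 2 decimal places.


Step 1: f = fc + (f0 - fc) * exp(-k * t)
Step 2: exp(-0.089 * 33) = 0.053025
Step 3: f = 1.4 + (10.5 - 1.4) * 0.053025
Step 4: f = 1.4 + 9.1 * 0.053025
Step 5: f = 1.88 cm/hr

1.88


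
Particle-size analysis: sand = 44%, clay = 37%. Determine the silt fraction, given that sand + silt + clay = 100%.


Step 1: sand + silt + clay = 100%
Step 2: silt = 100 - sand - clay
Step 3: silt = 100 - 44 - 37
Step 4: silt = 19%

19


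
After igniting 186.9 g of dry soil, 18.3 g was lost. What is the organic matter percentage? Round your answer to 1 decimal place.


Step 1: OM% = 100 * LOI / sample mass
Step 2: OM = 100 * 18.3 / 186.9
Step 3: OM = 9.8%

9.8


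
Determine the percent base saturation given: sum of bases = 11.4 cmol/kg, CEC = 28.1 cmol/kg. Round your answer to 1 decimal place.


Step 1: BS = 100 * (sum of bases) / CEC
Step 2: BS = 100 * 11.4 / 28.1
Step 3: BS = 40.6%

40.6


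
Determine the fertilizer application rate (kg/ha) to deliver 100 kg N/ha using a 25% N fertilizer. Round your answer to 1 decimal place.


Step 1: Fertilizer rate = target N / (N content / 100)
Step 2: Rate = 100 / (25 / 100)
Step 3: Rate = 100 / 0.25
Step 4: Rate = 400.0 kg/ha

400.0


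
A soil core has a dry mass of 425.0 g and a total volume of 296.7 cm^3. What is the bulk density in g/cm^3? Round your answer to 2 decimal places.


Step 1: Identify the formula: BD = dry mass / volume
Step 2: Substitute values: BD = 425.0 / 296.7
Step 3: BD = 1.43 g/cm^3

1.43


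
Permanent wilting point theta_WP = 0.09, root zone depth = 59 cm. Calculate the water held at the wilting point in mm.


Step 1: Water (mm) = theta_WP * depth * 10
Step 2: Water = 0.09 * 59 * 10
Step 3: Water = 53.1 mm

53.1


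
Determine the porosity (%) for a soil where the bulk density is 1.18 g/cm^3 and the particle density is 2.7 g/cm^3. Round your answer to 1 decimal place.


Step 1: Formula: n = 100 * (1 - BD / PD)
Step 2: n = 100 * (1 - 1.18 / 2.7)
Step 3: n = 100 * (1 - 0.43704)
Step 4: n = 56.3%

56.3


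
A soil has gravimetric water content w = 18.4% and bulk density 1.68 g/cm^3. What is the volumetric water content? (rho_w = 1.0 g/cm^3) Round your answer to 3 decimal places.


Step 1: theta = (w / 100) * BD / rho_w
Step 2: theta = (18.4 / 100) * 1.68 / 1.0
Step 3: theta = 0.184 * 1.68
Step 4: theta = 0.309

0.309


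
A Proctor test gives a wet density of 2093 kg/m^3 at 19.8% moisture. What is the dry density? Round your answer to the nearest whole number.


Step 1: Dry density = wet density / (1 + w/100)
Step 2: Dry density = 2093 / (1 + 19.8/100)
Step 3: Dry density = 2093 / 1.198
Step 4: Dry density = 1747 kg/m^3

1747


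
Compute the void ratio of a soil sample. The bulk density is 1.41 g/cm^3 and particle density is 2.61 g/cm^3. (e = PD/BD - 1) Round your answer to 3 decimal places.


Step 1: e = PD / BD - 1
Step 2: e = 2.61 / 1.41 - 1
Step 3: e = 1.85106 - 1
Step 4: e = 0.851

0.851


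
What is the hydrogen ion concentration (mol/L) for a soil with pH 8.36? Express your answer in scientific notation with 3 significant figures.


Step 1: [H+] = 10^(-pH)
Step 2: [H+] = 10^(-8.36)
Step 3: [H+] = 4.37e-09 mol/L

4.37e-09


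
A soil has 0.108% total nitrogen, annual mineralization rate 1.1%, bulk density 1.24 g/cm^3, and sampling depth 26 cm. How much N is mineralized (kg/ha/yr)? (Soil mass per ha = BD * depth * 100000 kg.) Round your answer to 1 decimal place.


Step 1: Soil mass per ha = BD * depth * 100000 = 1.24 * 26 * 100000 = 3224000 kg
Step 2: Total N pool = soil mass * N%/100 = 3224000 * 0.108/100 = 3481.92 kg/ha
Step 3: N mineralized = N pool * rate%/100 = 3481.92 * 1.1/100 = 38.3 kg/ha/yr

38.3


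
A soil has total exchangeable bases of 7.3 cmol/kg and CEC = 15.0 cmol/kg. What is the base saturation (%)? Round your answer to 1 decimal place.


Step 1: BS = 100 * (sum of bases) / CEC
Step 2: BS = 100 * 7.3 / 15.0
Step 3: BS = 48.7%

48.7


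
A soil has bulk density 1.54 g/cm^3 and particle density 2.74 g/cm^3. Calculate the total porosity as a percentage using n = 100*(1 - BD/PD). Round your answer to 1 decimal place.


Step 1: Formula: n = 100 * (1 - BD / PD)
Step 2: n = 100 * (1 - 1.54 / 2.74)
Step 3: n = 100 * (1 - 0.56204)
Step 4: n = 43.8%

43.8


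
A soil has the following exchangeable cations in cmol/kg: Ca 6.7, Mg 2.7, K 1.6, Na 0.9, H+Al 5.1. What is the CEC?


Step 1: CEC = Ca + Mg + K + Na + (H+Al)
Step 2: CEC = 6.7 + 2.7 + 1.6 + 0.9 + 5.1
Step 3: CEC = 17.0 cmol/kg

17.0


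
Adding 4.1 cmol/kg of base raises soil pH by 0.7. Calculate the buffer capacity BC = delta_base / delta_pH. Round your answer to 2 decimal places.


Step 1: BC = change in base / change in pH
Step 2: BC = 4.1 / 0.7
Step 3: BC = 5.86 cmol/(kg*pH unit)

5.86


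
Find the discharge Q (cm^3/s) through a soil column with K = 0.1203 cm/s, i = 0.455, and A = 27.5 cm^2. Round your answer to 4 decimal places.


Step 1: Apply Darcy's law: Q = K * i * A
Step 2: Q = 0.1203 * 0.455 * 27.5
Step 3: Q = 1.5053 cm^3/s

1.5053


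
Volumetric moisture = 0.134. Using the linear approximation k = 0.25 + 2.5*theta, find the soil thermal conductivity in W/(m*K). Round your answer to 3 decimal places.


Step 1: k = 0.25 + 2.5 * theta
Step 2: k = 0.25 + 2.5 * 0.134
Step 3: k = 0.25 + 0.335
Step 4: k = 0.585 W/(m*K)

0.585


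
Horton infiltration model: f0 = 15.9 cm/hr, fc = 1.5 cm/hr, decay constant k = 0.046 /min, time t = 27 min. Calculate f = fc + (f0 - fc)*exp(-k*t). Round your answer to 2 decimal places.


Step 1: f = fc + (f0 - fc) * exp(-k * t)
Step 2: exp(-0.046 * 27) = 0.288806
Step 3: f = 1.5 + (15.9 - 1.5) * 0.288806
Step 4: f = 1.5 + 14.4 * 0.288806
Step 5: f = 5.66 cm/hr

5.66


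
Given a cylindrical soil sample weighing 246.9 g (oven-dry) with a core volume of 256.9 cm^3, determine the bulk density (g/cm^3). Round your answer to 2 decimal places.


Step 1: Identify the formula: BD = dry mass / volume
Step 2: Substitute values: BD = 246.9 / 256.9
Step 3: BD = 0.96 g/cm^3

0.96


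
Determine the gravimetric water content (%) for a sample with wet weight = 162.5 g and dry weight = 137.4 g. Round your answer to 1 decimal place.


Step 1: Water mass = wet - dry = 162.5 - 137.4 = 25.1 g
Step 2: w = 100 * water mass / dry mass
Step 3: w = 100 * 25.1 / 137.4 = 18.3%

18.3


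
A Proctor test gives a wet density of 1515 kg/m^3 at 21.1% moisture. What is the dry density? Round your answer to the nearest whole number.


Step 1: Dry density = wet density / (1 + w/100)
Step 2: Dry density = 1515 / (1 + 21.1/100)
Step 3: Dry density = 1515 / 1.211
Step 4: Dry density = 1251 kg/m^3

1251


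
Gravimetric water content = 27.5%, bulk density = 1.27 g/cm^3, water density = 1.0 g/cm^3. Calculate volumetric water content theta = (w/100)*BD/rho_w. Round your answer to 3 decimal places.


Step 1: theta = (w / 100) * BD / rho_w
Step 2: theta = (27.5 / 100) * 1.27 / 1.0
Step 3: theta = 0.275 * 1.27
Step 4: theta = 0.349

0.349


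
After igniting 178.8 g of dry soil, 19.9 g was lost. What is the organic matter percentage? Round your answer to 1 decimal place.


Step 1: OM% = 100 * LOI / sample mass
Step 2: OM = 100 * 19.9 / 178.8
Step 3: OM = 11.1%

11.1


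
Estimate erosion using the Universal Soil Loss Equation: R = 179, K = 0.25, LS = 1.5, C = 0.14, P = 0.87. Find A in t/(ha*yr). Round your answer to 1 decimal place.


Step 1: A = R * K * LS * C * P
Step 2: R * K = 179 * 0.25 = 44.75
Step 3: (R*K) * LS = 44.75 * 1.5 = 67.125
Step 4: * C * P = 67.125 * 0.14 * 0.87 = 8.2
Step 5: A = 8.2 t/(ha*yr)

8.2


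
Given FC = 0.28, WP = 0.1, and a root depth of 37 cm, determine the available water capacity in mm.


Step 1: Available water = (FC - WP) * depth * 10
Step 2: AW = (0.28 - 0.1) * 37 * 10
Step 3: AW = 0.18 * 37 * 10
Step 4: AW = 66.6 mm

66.6


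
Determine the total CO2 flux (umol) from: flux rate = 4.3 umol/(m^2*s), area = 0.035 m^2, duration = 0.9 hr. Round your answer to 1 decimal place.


Step 1: Convert time to seconds: 0.9 hr * 3600 = 3240.0 s
Step 2: Total = flux * area * time_s
Step 3: Total = 4.3 * 0.035 * 3240.0
Step 4: Total = 487.6 umol

487.6


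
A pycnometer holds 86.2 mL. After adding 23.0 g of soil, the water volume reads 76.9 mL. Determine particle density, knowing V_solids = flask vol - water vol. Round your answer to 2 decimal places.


Step 1: Volume of solids = flask volume - water volume with soil
Step 2: V_solids = 86.2 - 76.9 = 9.3 mL
Step 3: Particle density = mass / V_solids = 23.0 / 9.3 = 2.47 g/cm^3

2.47


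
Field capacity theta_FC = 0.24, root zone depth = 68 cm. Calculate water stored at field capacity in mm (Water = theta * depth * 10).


Step 1: Water (mm) = theta_FC * depth (cm) * 10
Step 2: Water = 0.24 * 68 * 10
Step 3: Water = 163.2 mm

163.2


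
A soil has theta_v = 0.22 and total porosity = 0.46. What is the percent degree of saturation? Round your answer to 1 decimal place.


Step 1: S = 100 * theta_v / n
Step 2: S = 100 * 0.22 / 0.46
Step 3: S = 47.8%

47.8


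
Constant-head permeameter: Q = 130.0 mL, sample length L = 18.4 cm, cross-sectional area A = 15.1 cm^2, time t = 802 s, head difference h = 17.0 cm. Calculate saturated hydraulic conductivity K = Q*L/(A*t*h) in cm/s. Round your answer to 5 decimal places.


Step 1: K = Q * L / (A * t * h)
Step 2: Numerator = 130.0 * 18.4 = 2392.0
Step 3: Denominator = 15.1 * 802 * 17.0 = 205873.4
Step 4: K = 2392.0 / 205873.4 = 0.01162 cm/s

0.01162


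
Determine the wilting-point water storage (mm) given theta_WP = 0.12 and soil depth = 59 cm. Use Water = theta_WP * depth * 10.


Step 1: Water (mm) = theta_WP * depth * 10
Step 2: Water = 0.12 * 59 * 10
Step 3: Water = 70.8 mm

70.8


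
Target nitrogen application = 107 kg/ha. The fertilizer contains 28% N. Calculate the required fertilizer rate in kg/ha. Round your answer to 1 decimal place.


Step 1: Fertilizer rate = target N / (N content / 100)
Step 2: Rate = 107 / (28 / 100)
Step 3: Rate = 107 / 0.28
Step 4: Rate = 382.1 kg/ha

382.1


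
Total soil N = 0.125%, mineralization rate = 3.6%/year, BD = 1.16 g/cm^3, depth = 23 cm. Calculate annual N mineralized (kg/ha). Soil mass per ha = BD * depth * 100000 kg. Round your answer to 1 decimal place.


Step 1: Soil mass per ha = BD * depth * 100000 = 1.16 * 23 * 100000 = 2668000 kg
Step 2: Total N pool = soil mass * N%/100 = 2668000 * 0.125/100 = 3335.0 kg/ha
Step 3: N mineralized = N pool * rate%/100 = 3335.0 * 3.6/100 = 120.1 kg/ha/yr

120.1


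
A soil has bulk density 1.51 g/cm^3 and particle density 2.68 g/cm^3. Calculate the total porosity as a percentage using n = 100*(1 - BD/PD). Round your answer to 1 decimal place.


Step 1: Formula: n = 100 * (1 - BD / PD)
Step 2: n = 100 * (1 - 1.51 / 2.68)
Step 3: n = 100 * (1 - 0.56343)
Step 4: n = 43.7%

43.7


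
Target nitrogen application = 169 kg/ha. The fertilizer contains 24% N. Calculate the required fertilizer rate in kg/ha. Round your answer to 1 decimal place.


Step 1: Fertilizer rate = target N / (N content / 100)
Step 2: Rate = 169 / (24 / 100)
Step 3: Rate = 169 / 0.24
Step 4: Rate = 704.2 kg/ha

704.2


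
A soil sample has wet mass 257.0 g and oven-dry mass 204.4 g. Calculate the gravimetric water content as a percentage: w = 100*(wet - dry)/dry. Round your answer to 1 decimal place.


Step 1: Water mass = wet - dry = 257.0 - 204.4 = 52.6 g
Step 2: w = 100 * water mass / dry mass
Step 3: w = 100 * 52.6 / 204.4 = 25.7%

25.7


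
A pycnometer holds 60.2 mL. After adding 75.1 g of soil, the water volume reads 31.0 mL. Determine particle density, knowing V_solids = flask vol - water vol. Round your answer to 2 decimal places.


Step 1: Volume of solids = flask volume - water volume with soil
Step 2: V_solids = 60.2 - 31.0 = 29.2 mL
Step 3: Particle density = mass / V_solids = 75.1 / 29.2 = 2.57 g/cm^3

2.57


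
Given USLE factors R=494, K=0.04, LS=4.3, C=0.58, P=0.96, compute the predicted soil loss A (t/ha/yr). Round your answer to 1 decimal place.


Step 1: A = R * K * LS * C * P
Step 2: R * K = 494 * 0.04 = 19.76
Step 3: (R*K) * LS = 19.76 * 4.3 = 84.968
Step 4: * C * P = 84.968 * 0.58 * 0.96 = 47.3
Step 5: A = 47.3 t/(ha*yr)

47.3


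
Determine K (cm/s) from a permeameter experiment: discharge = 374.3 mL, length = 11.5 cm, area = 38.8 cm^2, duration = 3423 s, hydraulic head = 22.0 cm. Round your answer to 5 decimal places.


Step 1: K = Q * L / (A * t * h)
Step 2: Numerator = 374.3 * 11.5 = 4304.45
Step 3: Denominator = 38.8 * 3423 * 22.0 = 2921872.8
Step 4: K = 4304.45 / 2921872.8 = 0.00147 cm/s

0.00147


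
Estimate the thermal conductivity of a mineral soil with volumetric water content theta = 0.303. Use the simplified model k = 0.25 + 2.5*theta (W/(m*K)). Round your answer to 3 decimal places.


Step 1: k = 0.25 + 2.5 * theta
Step 2: k = 0.25 + 2.5 * 0.303
Step 3: k = 0.25 + 0.758
Step 4: k = 1.008 W/(m*K)

1.008


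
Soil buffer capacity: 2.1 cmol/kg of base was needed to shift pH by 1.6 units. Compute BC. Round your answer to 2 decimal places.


Step 1: BC = change in base / change in pH
Step 2: BC = 2.1 / 1.6
Step 3: BC = 1.31 cmol/(kg*pH unit)

1.31


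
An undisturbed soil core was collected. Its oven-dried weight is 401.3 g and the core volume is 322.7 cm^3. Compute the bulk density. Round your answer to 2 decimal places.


Step 1: Identify the formula: BD = dry mass / volume
Step 2: Substitute values: BD = 401.3 / 322.7
Step 3: BD = 1.24 g/cm^3

1.24


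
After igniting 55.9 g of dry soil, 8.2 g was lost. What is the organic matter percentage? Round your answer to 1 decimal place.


Step 1: OM% = 100 * LOI / sample mass
Step 2: OM = 100 * 8.2 / 55.9
Step 3: OM = 14.7%

14.7


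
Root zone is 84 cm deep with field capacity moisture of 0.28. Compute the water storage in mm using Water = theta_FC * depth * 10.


Step 1: Water (mm) = theta_FC * depth (cm) * 10
Step 2: Water = 0.28 * 84 * 10
Step 3: Water = 235.2 mm

235.2


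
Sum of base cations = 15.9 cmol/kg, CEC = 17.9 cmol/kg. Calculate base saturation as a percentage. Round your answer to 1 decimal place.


Step 1: BS = 100 * (sum of bases) / CEC
Step 2: BS = 100 * 15.9 / 17.9
Step 3: BS = 88.8%

88.8


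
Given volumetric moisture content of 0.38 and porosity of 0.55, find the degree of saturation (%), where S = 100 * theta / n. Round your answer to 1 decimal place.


Step 1: S = 100 * theta_v / n
Step 2: S = 100 * 0.38 / 0.55
Step 3: S = 69.1%

69.1


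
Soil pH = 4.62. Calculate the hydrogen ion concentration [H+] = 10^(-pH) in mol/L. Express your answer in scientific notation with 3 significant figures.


Step 1: [H+] = 10^(-pH)
Step 2: [H+] = 10^(-4.62)
Step 3: [H+] = 2.40e-05 mol/L

2.40e-05


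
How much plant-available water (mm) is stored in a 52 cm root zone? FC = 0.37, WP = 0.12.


Step 1: Available water = (FC - WP) * depth * 10
Step 2: AW = (0.37 - 0.12) * 52 * 10
Step 3: AW = 0.25 * 52 * 10
Step 4: AW = 130.0 mm

130.0


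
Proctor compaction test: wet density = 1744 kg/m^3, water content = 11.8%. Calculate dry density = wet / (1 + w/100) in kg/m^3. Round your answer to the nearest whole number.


Step 1: Dry density = wet density / (1 + w/100)
Step 2: Dry density = 1744 / (1 + 11.8/100)
Step 3: Dry density = 1744 / 1.118
Step 4: Dry density = 1560 kg/m^3

1560


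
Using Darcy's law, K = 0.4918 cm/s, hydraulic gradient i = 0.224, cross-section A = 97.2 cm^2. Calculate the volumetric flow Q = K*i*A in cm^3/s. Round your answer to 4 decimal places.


Step 1: Apply Darcy's law: Q = K * i * A
Step 2: Q = 0.4918 * 0.224 * 97.2
Step 3: Q = 10.7079 cm^3/s

10.7079


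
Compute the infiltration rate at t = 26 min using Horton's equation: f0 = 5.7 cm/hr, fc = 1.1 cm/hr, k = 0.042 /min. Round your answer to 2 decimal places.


Step 1: f = fc + (f0 - fc) * exp(-k * t)
Step 2: exp(-0.042 * 26) = 0.335545
Step 3: f = 1.1 + (5.7 - 1.1) * 0.335545
Step 4: f = 1.1 + 4.6 * 0.335545
Step 5: f = 2.64 cm/hr

2.64


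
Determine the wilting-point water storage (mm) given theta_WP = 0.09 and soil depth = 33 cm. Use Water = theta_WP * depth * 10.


Step 1: Water (mm) = theta_WP * depth * 10
Step 2: Water = 0.09 * 33 * 10
Step 3: Water = 29.7 mm

29.7


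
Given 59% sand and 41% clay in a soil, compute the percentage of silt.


Step 1: sand + silt + clay = 100%
Step 2: silt = 100 - sand - clay
Step 3: silt = 100 - 59 - 41
Step 4: silt = 0%

0


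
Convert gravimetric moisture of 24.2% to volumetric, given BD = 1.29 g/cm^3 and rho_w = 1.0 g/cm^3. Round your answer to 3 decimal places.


Step 1: theta = (w / 100) * BD / rho_w
Step 2: theta = (24.2 / 100) * 1.29 / 1.0
Step 3: theta = 0.242 * 1.29
Step 4: theta = 0.312

0.312


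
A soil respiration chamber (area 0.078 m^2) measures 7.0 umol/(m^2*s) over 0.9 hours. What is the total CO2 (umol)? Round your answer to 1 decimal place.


Step 1: Convert time to seconds: 0.9 hr * 3600 = 3240.0 s
Step 2: Total = flux * area * time_s
Step 3: Total = 7.0 * 0.078 * 3240.0
Step 4: Total = 1769.0 umol

1769.0


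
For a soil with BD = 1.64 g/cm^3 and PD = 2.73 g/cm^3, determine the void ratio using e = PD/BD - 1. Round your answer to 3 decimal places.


Step 1: e = PD / BD - 1
Step 2: e = 2.73 / 1.64 - 1
Step 3: e = 1.66463 - 1
Step 4: e = 0.665

0.665


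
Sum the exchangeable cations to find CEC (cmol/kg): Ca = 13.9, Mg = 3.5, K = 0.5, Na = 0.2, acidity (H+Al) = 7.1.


Step 1: CEC = Ca + Mg + K + Na + (H+Al)
Step 2: CEC = 13.9 + 3.5 + 0.5 + 0.2 + 7.1
Step 3: CEC = 25.2 cmol/kg

25.2


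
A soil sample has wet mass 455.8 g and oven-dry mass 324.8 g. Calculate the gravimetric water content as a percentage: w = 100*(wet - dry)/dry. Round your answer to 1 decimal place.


Step 1: Water mass = wet - dry = 455.8 - 324.8 = 131.0 g
Step 2: w = 100 * water mass / dry mass
Step 3: w = 100 * 131.0 / 324.8 = 40.3%

40.3


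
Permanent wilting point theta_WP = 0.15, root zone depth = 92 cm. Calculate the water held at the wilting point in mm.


Step 1: Water (mm) = theta_WP * depth * 10
Step 2: Water = 0.15 * 92 * 10
Step 3: Water = 138.0 mm

138.0


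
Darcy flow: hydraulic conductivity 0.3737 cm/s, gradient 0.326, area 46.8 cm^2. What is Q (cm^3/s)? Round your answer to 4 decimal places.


Step 1: Apply Darcy's law: Q = K * i * A
Step 2: Q = 0.3737 * 0.326 * 46.8
Step 3: Q = 5.7015 cm^3/s

5.7015


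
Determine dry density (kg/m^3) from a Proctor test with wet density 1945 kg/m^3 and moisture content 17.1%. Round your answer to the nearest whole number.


Step 1: Dry density = wet density / (1 + w/100)
Step 2: Dry density = 1945 / (1 + 17.1/100)
Step 3: Dry density = 1945 / 1.171
Step 4: Dry density = 1661 kg/m^3

1661


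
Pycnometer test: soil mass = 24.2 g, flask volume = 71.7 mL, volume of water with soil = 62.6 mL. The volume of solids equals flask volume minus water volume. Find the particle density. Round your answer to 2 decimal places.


Step 1: Volume of solids = flask volume - water volume with soil
Step 2: V_solids = 71.7 - 62.6 = 9.1 mL
Step 3: Particle density = mass / V_solids = 24.2 / 9.1 = 2.66 g/cm^3

2.66


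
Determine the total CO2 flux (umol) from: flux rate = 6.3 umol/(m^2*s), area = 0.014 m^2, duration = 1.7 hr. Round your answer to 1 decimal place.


Step 1: Convert time to seconds: 1.7 hr * 3600 = 6120.0 s
Step 2: Total = flux * area * time_s
Step 3: Total = 6.3 * 0.014 * 6120.0
Step 4: Total = 539.8 umol

539.8


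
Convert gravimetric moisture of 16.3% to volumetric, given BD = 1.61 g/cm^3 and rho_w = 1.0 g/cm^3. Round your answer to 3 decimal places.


Step 1: theta = (w / 100) * BD / rho_w
Step 2: theta = (16.3 / 100) * 1.61 / 1.0
Step 3: theta = 0.163 * 1.61
Step 4: theta = 0.262

0.262


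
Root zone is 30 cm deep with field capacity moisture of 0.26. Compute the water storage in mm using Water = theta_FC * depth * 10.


Step 1: Water (mm) = theta_FC * depth (cm) * 10
Step 2: Water = 0.26 * 30 * 10
Step 3: Water = 78.0 mm

78.0


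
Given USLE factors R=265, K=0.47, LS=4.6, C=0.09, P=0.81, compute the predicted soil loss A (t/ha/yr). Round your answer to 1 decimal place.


Step 1: A = R * K * LS * C * P
Step 2: R * K = 265 * 0.47 = 124.55
Step 3: (R*K) * LS = 124.55 * 4.6 = 572.93
Step 4: * C * P = 572.93 * 0.09 * 0.81 = 41.8
Step 5: A = 41.8 t/(ha*yr)

41.8


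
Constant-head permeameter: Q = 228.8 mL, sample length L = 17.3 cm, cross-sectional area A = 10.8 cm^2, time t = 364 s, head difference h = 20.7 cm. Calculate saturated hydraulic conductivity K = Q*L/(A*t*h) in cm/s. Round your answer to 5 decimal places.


Step 1: K = Q * L / (A * t * h)
Step 2: Numerator = 228.8 * 17.3 = 3958.24
Step 3: Denominator = 10.8 * 364 * 20.7 = 81375.84
Step 4: K = 3958.24 / 81375.84 = 0.04864 cm/s

0.04864


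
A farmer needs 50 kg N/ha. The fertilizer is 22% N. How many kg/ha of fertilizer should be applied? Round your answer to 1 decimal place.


Step 1: Fertilizer rate = target N / (N content / 100)
Step 2: Rate = 50 / (22 / 100)
Step 3: Rate = 50 / 0.22
Step 4: Rate = 227.3 kg/ha

227.3


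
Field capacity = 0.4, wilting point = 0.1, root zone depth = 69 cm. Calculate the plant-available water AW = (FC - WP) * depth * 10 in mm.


Step 1: Available water = (FC - WP) * depth * 10
Step 2: AW = (0.4 - 0.1) * 69 * 10
Step 3: AW = 0.3 * 69 * 10
Step 4: AW = 207.0 mm

207.0


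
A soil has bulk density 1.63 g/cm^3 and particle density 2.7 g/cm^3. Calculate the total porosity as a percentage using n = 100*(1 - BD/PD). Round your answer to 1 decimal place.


Step 1: Formula: n = 100 * (1 - BD / PD)
Step 2: n = 100 * (1 - 1.63 / 2.7)
Step 3: n = 100 * (1 - 0.6037)
Step 4: n = 39.6%

39.6


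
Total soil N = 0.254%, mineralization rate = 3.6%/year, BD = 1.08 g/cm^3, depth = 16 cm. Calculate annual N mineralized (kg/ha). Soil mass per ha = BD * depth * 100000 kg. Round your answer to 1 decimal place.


Step 1: Soil mass per ha = BD * depth * 100000 = 1.08 * 16 * 100000 = 1728000 kg
Step 2: Total N pool = soil mass * N%/100 = 1728000 * 0.254/100 = 4389.12 kg/ha
Step 3: N mineralized = N pool * rate%/100 = 4389.12 * 3.6/100 = 158.0 kg/ha/yr

158.0


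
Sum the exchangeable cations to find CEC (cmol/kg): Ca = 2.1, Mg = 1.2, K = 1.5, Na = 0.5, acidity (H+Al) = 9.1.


Step 1: CEC = Ca + Mg + K + Na + (H+Al)
Step 2: CEC = 2.1 + 1.2 + 1.5 + 0.5 + 9.1
Step 3: CEC = 14.4 cmol/kg

14.4


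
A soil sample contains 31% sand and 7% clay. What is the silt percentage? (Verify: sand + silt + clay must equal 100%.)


Step 1: sand + silt + clay = 100%
Step 2: silt = 100 - sand - clay
Step 3: silt = 100 - 31 - 7
Step 4: silt = 62%

62


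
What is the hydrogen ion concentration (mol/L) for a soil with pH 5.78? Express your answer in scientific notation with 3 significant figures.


Step 1: [H+] = 10^(-pH)
Step 2: [H+] = 10^(-5.78)
Step 3: [H+] = 1.66e-06 mol/L

1.66e-06


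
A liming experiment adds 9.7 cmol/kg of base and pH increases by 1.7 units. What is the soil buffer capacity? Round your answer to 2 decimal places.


Step 1: BC = change in base / change in pH
Step 2: BC = 9.7 / 1.7
Step 3: BC = 5.71 cmol/(kg*pH unit)

5.71


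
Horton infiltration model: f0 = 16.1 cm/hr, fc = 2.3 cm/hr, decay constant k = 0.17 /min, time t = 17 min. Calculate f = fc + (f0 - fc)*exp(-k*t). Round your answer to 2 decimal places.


Step 1: f = fc + (f0 - fc) * exp(-k * t)
Step 2: exp(-0.17 * 17) = 0.055576
Step 3: f = 2.3 + (16.1 - 2.3) * 0.055576
Step 4: f = 2.3 + 13.8 * 0.055576
Step 5: f = 3.07 cm/hr

3.07


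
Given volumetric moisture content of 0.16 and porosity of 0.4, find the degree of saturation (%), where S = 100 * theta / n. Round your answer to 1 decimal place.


Step 1: S = 100 * theta_v / n
Step 2: S = 100 * 0.16 / 0.4
Step 3: S = 40.0%

40.0


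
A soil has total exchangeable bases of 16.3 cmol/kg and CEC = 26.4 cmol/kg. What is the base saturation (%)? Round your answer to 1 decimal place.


Step 1: BS = 100 * (sum of bases) / CEC
Step 2: BS = 100 * 16.3 / 26.4
Step 3: BS = 61.7%

61.7


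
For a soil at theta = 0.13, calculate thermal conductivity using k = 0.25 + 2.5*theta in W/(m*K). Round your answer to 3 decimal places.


Step 1: k = 0.25 + 2.5 * theta
Step 2: k = 0.25 + 2.5 * 0.13
Step 3: k = 0.25 + 0.325
Step 4: k = 0.575 W/(m*K)

0.575


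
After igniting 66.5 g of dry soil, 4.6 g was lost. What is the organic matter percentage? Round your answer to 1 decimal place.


Step 1: OM% = 100 * LOI / sample mass
Step 2: OM = 100 * 4.6 / 66.5
Step 3: OM = 6.9%

6.9


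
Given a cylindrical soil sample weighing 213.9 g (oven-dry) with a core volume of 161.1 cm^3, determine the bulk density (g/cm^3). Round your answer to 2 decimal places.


Step 1: Identify the formula: BD = dry mass / volume
Step 2: Substitute values: BD = 213.9 / 161.1
Step 3: BD = 1.33 g/cm^3

1.33


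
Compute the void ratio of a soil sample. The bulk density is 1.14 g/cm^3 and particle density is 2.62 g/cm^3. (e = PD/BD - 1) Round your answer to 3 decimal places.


Step 1: e = PD / BD - 1
Step 2: e = 2.62 / 1.14 - 1
Step 3: e = 2.29825 - 1
Step 4: e = 1.298

1.298


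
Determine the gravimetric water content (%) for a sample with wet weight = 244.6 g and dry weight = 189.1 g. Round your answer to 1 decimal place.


Step 1: Water mass = wet - dry = 244.6 - 189.1 = 55.5 g
Step 2: w = 100 * water mass / dry mass
Step 3: w = 100 * 55.5 / 189.1 = 29.3%

29.3


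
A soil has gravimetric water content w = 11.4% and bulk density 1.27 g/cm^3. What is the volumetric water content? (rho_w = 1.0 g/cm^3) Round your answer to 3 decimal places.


Step 1: theta = (w / 100) * BD / rho_w
Step 2: theta = (11.4 / 100) * 1.27 / 1.0
Step 3: theta = 0.114 * 1.27
Step 4: theta = 0.145

0.145


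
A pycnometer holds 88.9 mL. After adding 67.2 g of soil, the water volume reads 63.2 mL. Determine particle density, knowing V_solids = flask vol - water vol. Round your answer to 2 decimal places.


Step 1: Volume of solids = flask volume - water volume with soil
Step 2: V_solids = 88.9 - 63.2 = 25.7 mL
Step 3: Particle density = mass / V_solids = 67.2 / 25.7 = 2.61 g/cm^3

2.61


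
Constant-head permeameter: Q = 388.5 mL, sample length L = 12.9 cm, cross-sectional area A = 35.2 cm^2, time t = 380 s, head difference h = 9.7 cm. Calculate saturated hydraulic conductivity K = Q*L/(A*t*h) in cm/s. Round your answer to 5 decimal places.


Step 1: K = Q * L / (A * t * h)
Step 2: Numerator = 388.5 * 12.9 = 5011.65
Step 3: Denominator = 35.2 * 380 * 9.7 = 129747.2
Step 4: K = 5011.65 / 129747.2 = 0.03863 cm/s

0.03863


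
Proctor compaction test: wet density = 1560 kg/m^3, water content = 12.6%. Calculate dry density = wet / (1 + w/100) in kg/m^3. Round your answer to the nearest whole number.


Step 1: Dry density = wet density / (1 + w/100)
Step 2: Dry density = 1560 / (1 + 12.6/100)
Step 3: Dry density = 1560 / 1.126
Step 4: Dry density = 1385 kg/m^3

1385


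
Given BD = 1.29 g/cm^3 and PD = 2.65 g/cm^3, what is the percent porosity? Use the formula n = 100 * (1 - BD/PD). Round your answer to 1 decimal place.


Step 1: Formula: n = 100 * (1 - BD / PD)
Step 2: n = 100 * (1 - 1.29 / 2.65)
Step 3: n = 100 * (1 - 0.48679)
Step 4: n = 51.3%

51.3


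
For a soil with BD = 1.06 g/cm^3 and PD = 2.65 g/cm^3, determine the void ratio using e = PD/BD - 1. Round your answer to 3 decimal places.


Step 1: e = PD / BD - 1
Step 2: e = 2.65 / 1.06 - 1
Step 3: e = 2.5 - 1
Step 4: e = 1.5

1.5


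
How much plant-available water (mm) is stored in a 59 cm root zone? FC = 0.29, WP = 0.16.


Step 1: Available water = (FC - WP) * depth * 10
Step 2: AW = (0.29 - 0.16) * 59 * 10
Step 3: AW = 0.13 * 59 * 10
Step 4: AW = 76.7 mm

76.7


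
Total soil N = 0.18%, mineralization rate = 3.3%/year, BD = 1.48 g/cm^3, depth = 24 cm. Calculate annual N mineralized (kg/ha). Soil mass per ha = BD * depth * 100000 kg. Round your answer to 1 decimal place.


Step 1: Soil mass per ha = BD * depth * 100000 = 1.48 * 24 * 100000 = 3552000 kg
Step 2: Total N pool = soil mass * N%/100 = 3552000 * 0.18/100 = 6393.6 kg/ha
Step 3: N mineralized = N pool * rate%/100 = 6393.6 * 3.3/100 = 211.0 kg/ha/yr

211.0


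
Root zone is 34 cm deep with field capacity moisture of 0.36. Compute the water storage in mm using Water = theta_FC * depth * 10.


Step 1: Water (mm) = theta_FC * depth (cm) * 10
Step 2: Water = 0.36 * 34 * 10
Step 3: Water = 122.4 mm

122.4


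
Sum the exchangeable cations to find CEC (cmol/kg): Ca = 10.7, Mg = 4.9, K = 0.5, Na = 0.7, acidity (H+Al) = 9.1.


Step 1: CEC = Ca + Mg + K + Na + (H+Al)
Step 2: CEC = 10.7 + 4.9 + 0.5 + 0.7 + 9.1
Step 3: CEC = 25.9 cmol/kg

25.9


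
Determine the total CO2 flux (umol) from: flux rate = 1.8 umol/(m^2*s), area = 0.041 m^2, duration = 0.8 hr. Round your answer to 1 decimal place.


Step 1: Convert time to seconds: 0.8 hr * 3600 = 2880.0 s
Step 2: Total = flux * area * time_s
Step 3: Total = 1.8 * 0.041 * 2880.0
Step 4: Total = 212.5 umol

212.5


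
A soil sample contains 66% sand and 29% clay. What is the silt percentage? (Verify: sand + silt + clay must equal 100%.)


Step 1: sand + silt + clay = 100%
Step 2: silt = 100 - sand - clay
Step 3: silt = 100 - 66 - 29
Step 4: silt = 5%

5


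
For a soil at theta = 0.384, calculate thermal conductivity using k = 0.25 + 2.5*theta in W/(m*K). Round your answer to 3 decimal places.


Step 1: k = 0.25 + 2.5 * theta
Step 2: k = 0.25 + 2.5 * 0.384
Step 3: k = 0.25 + 0.96
Step 4: k = 1.21 W/(m*K)

1.21


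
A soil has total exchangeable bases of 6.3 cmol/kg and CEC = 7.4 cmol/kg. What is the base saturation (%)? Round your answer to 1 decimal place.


Step 1: BS = 100 * (sum of bases) / CEC
Step 2: BS = 100 * 6.3 / 7.4
Step 3: BS = 85.1%

85.1


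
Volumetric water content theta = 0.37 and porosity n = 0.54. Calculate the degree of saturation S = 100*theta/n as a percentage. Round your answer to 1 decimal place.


Step 1: S = 100 * theta_v / n
Step 2: S = 100 * 0.37 / 0.54
Step 3: S = 68.5%

68.5


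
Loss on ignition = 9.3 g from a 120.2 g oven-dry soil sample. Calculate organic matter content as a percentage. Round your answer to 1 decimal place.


Step 1: OM% = 100 * LOI / sample mass
Step 2: OM = 100 * 9.3 / 120.2
Step 3: OM = 7.7%

7.7


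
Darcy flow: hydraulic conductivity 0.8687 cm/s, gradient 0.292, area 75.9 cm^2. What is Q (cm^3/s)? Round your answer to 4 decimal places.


Step 1: Apply Darcy's law: Q = K * i * A
Step 2: Q = 0.8687 * 0.292 * 75.9
Step 3: Q = 19.2528 cm^3/s

19.2528


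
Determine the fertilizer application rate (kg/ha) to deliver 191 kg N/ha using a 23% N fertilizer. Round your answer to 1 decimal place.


Step 1: Fertilizer rate = target N / (N content / 100)
Step 2: Rate = 191 / (23 / 100)
Step 3: Rate = 191 / 0.23
Step 4: Rate = 830.4 kg/ha

830.4


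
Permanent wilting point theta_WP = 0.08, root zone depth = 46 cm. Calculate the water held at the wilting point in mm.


Step 1: Water (mm) = theta_WP * depth * 10
Step 2: Water = 0.08 * 46 * 10
Step 3: Water = 36.8 mm

36.8


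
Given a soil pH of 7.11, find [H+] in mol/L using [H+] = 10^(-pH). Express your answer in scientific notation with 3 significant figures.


Step 1: [H+] = 10^(-pH)
Step 2: [H+] = 10^(-7.11)
Step 3: [H+] = 7.76e-08 mol/L

7.76e-08


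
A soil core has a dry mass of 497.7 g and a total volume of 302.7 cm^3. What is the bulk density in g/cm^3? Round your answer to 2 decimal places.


Step 1: Identify the formula: BD = dry mass / volume
Step 2: Substitute values: BD = 497.7 / 302.7
Step 3: BD = 1.64 g/cm^3

1.64


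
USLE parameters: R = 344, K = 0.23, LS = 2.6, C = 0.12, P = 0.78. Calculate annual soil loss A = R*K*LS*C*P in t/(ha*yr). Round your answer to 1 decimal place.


Step 1: A = R * K * LS * C * P
Step 2: R * K = 344 * 0.23 = 79.12
Step 3: (R*K) * LS = 79.12 * 2.6 = 205.712
Step 4: * C * P = 205.712 * 0.12 * 0.78 = 19.3
Step 5: A = 19.3 t/(ha*yr)

19.3


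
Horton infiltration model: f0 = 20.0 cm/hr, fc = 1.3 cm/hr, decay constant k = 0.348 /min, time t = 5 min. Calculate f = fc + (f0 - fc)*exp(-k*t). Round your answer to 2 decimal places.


Step 1: f = fc + (f0 - fc) * exp(-k * t)
Step 2: exp(-0.348 * 5) = 0.17552
Step 3: f = 1.3 + (20.0 - 1.3) * 0.17552
Step 4: f = 1.3 + 18.7 * 0.17552
Step 5: f = 4.58 cm/hr

4.58


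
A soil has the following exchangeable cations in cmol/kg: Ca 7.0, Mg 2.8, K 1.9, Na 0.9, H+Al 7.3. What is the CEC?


Step 1: CEC = Ca + Mg + K + Na + (H+Al)
Step 2: CEC = 7.0 + 2.8 + 1.9 + 0.9 + 7.3
Step 3: CEC = 19.9 cmol/kg

19.9


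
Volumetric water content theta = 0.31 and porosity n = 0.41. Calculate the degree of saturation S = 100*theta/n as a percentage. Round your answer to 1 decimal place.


Step 1: S = 100 * theta_v / n
Step 2: S = 100 * 0.31 / 0.41
Step 3: S = 75.6%

75.6


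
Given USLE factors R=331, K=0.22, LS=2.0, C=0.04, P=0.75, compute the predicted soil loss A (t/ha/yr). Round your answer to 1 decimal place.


Step 1: A = R * K * LS * C * P
Step 2: R * K = 331 * 0.22 = 72.82
Step 3: (R*K) * LS = 72.82 * 2.0 = 145.64
Step 4: * C * P = 145.64 * 0.04 * 0.75 = 4.4
Step 5: A = 4.4 t/(ha*yr)

4.4
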